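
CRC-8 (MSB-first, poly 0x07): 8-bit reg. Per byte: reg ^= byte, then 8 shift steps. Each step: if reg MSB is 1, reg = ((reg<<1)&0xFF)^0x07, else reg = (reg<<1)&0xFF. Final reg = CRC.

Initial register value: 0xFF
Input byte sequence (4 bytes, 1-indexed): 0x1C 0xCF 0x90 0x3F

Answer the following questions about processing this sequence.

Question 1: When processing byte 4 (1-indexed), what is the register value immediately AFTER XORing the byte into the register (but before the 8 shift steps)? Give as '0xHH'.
Register before byte 4: 0xA4
Byte 4: 0x3F
0xA4 XOR 0x3F = 0x9B

Answer: 0x9B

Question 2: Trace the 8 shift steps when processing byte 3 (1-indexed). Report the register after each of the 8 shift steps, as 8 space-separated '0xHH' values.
Answer: 0x19 0x32 0x64 0xC8 0x97 0x29 0x52 0xA4

Derivation:
After byte 1 (0x1C): reg=0xA7
After byte 2 (0xCF): reg=0x1F
Register before byte 3: 0x1F
After XOR with byte 0x90: 0x8F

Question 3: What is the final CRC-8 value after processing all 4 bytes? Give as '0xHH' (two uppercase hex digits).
Answer: 0xC8

Derivation:
After byte 1 (0x1C): reg=0xA7
After byte 2 (0xCF): reg=0x1F
After byte 3 (0x90): reg=0xA4
After byte 4 (0x3F): reg=0xC8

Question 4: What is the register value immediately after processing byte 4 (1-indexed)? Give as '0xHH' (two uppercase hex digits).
After byte 1 (0x1C): reg=0xA7
After byte 2 (0xCF): reg=0x1F
After byte 3 (0x90): reg=0xA4
After byte 4 (0x3F): reg=0xC8

Answer: 0xC8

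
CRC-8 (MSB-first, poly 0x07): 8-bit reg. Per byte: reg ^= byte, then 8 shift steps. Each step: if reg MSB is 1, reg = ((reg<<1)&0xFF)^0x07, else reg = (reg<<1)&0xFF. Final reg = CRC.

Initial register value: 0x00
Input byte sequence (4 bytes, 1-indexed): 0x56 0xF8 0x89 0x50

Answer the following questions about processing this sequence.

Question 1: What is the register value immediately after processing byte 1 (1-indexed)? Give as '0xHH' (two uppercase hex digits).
Answer: 0xA5

Derivation:
After byte 1 (0x56): reg=0xA5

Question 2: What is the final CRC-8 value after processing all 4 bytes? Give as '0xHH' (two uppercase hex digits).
After byte 1 (0x56): reg=0xA5
After byte 2 (0xF8): reg=0x94
After byte 3 (0x89): reg=0x53
After byte 4 (0x50): reg=0x09

Answer: 0x09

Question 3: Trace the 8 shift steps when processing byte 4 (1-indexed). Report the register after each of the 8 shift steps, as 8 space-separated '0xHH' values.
Answer: 0x06 0x0C 0x18 0x30 0x60 0xC0 0x87 0x09

Derivation:
After byte 1 (0x56): reg=0xA5
After byte 2 (0xF8): reg=0x94
After byte 3 (0x89): reg=0x53
Register before byte 4: 0x53
After XOR with byte 0x50: 0x03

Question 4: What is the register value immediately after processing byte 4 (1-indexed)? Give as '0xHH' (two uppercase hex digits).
Answer: 0x09

Derivation:
After byte 1 (0x56): reg=0xA5
After byte 2 (0xF8): reg=0x94
After byte 3 (0x89): reg=0x53
After byte 4 (0x50): reg=0x09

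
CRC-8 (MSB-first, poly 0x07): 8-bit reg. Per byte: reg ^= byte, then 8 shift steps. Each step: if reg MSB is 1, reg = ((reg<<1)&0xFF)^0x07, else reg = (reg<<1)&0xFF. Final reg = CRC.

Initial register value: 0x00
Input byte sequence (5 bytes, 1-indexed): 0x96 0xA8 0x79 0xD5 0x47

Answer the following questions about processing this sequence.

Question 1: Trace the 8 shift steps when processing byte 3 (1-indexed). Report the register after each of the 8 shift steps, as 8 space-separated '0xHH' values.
Answer: 0x69 0xD2 0xA3 0x41 0x82 0x03 0x06 0x0C

Derivation:
After byte 1 (0x96): reg=0xEB
After byte 2 (0xA8): reg=0xCE
Register before byte 3: 0xCE
After XOR with byte 0x79: 0xB7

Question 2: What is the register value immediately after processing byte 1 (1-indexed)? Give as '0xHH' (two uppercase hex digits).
After byte 1 (0x96): reg=0xEB

Answer: 0xEB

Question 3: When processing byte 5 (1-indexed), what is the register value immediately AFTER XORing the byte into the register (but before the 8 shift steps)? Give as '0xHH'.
Register before byte 5: 0x01
Byte 5: 0x47
0x01 XOR 0x47 = 0x46

Answer: 0x46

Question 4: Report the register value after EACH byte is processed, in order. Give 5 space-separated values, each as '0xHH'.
0xEB 0xCE 0x0C 0x01 0xD5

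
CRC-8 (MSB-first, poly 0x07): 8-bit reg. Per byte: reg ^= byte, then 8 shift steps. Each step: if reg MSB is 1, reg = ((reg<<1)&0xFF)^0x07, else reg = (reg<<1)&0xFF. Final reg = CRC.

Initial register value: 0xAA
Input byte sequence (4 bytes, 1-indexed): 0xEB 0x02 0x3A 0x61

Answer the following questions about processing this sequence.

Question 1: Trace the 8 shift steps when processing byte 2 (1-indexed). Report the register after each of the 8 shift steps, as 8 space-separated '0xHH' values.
After byte 1 (0xEB): reg=0xC0
Register before byte 2: 0xC0
After XOR with byte 0x02: 0xC2

Answer: 0x83 0x01 0x02 0x04 0x08 0x10 0x20 0x40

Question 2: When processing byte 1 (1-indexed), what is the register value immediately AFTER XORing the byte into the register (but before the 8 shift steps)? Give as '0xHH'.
Register before byte 1: 0xAA
Byte 1: 0xEB
0xAA XOR 0xEB = 0x41

Answer: 0x41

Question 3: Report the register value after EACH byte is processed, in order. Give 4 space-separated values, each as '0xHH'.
0xC0 0x40 0x61 0x00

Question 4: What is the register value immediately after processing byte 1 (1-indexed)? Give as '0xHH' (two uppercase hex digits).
After byte 1 (0xEB): reg=0xC0

Answer: 0xC0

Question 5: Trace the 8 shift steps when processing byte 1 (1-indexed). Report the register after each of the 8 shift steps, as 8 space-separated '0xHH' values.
Register before byte 1: 0xAA
After XOR with byte 0xEB: 0x41

Answer: 0x82 0x03 0x06 0x0C 0x18 0x30 0x60 0xC0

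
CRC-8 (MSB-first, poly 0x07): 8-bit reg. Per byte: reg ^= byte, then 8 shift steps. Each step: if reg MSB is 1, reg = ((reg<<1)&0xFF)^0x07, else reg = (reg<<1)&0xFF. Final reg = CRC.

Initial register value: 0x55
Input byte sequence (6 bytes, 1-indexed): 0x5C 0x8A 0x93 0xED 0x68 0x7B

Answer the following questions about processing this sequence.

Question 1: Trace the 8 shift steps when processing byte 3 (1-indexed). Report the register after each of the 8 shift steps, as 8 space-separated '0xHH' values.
Answer: 0x25 0x4A 0x94 0x2F 0x5E 0xBC 0x7F 0xFE

Derivation:
After byte 1 (0x5C): reg=0x3F
After byte 2 (0x8A): reg=0x02
Register before byte 3: 0x02
After XOR with byte 0x93: 0x91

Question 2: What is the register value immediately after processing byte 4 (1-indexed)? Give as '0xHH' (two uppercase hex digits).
Answer: 0x79

Derivation:
After byte 1 (0x5C): reg=0x3F
After byte 2 (0x8A): reg=0x02
After byte 3 (0x93): reg=0xFE
After byte 4 (0xED): reg=0x79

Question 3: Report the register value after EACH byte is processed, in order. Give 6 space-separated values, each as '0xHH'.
0x3F 0x02 0xFE 0x79 0x77 0x24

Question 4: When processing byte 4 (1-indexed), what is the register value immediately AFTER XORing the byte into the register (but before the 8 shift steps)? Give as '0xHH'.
Answer: 0x13

Derivation:
Register before byte 4: 0xFE
Byte 4: 0xED
0xFE XOR 0xED = 0x13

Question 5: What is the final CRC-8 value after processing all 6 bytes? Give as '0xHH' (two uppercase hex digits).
Answer: 0x24

Derivation:
After byte 1 (0x5C): reg=0x3F
After byte 2 (0x8A): reg=0x02
After byte 3 (0x93): reg=0xFE
After byte 4 (0xED): reg=0x79
After byte 5 (0x68): reg=0x77
After byte 6 (0x7B): reg=0x24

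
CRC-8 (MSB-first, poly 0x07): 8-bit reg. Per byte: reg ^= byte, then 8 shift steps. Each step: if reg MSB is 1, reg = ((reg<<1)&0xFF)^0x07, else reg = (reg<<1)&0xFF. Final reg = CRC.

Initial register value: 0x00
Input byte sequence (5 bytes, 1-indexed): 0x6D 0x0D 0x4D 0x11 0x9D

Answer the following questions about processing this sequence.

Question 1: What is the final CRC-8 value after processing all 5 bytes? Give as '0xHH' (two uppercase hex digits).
Answer: 0x29

Derivation:
After byte 1 (0x6D): reg=0x04
After byte 2 (0x0D): reg=0x3F
After byte 3 (0x4D): reg=0x59
After byte 4 (0x11): reg=0xFF
After byte 5 (0x9D): reg=0x29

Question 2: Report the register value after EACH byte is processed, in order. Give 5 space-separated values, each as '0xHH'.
0x04 0x3F 0x59 0xFF 0x29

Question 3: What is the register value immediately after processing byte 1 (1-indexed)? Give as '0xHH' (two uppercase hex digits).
After byte 1 (0x6D): reg=0x04

Answer: 0x04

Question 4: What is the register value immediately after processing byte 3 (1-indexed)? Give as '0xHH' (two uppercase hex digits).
Answer: 0x59

Derivation:
After byte 1 (0x6D): reg=0x04
After byte 2 (0x0D): reg=0x3F
After byte 3 (0x4D): reg=0x59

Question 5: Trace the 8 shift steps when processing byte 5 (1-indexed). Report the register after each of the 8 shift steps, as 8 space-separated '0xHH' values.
Answer: 0xC4 0x8F 0x19 0x32 0x64 0xC8 0x97 0x29

Derivation:
After byte 1 (0x6D): reg=0x04
After byte 2 (0x0D): reg=0x3F
After byte 3 (0x4D): reg=0x59
After byte 4 (0x11): reg=0xFF
Register before byte 5: 0xFF
After XOR with byte 0x9D: 0x62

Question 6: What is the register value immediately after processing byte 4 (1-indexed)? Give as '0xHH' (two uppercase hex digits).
Answer: 0xFF

Derivation:
After byte 1 (0x6D): reg=0x04
After byte 2 (0x0D): reg=0x3F
After byte 3 (0x4D): reg=0x59
After byte 4 (0x11): reg=0xFF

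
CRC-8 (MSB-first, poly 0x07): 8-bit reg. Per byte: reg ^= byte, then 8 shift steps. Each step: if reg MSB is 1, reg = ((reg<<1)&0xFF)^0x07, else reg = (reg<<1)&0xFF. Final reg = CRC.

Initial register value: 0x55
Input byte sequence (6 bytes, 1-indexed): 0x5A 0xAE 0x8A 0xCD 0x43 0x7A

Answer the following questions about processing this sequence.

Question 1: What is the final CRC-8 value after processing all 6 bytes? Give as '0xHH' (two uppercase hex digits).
Answer: 0x85

Derivation:
After byte 1 (0x5A): reg=0x2D
After byte 2 (0xAE): reg=0x80
After byte 3 (0x8A): reg=0x36
After byte 4 (0xCD): reg=0xEF
After byte 5 (0x43): reg=0x4D
After byte 6 (0x7A): reg=0x85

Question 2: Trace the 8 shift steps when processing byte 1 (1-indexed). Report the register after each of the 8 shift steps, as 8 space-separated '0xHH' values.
Register before byte 1: 0x55
After XOR with byte 0x5A: 0x0F

Answer: 0x1E 0x3C 0x78 0xF0 0xE7 0xC9 0x95 0x2D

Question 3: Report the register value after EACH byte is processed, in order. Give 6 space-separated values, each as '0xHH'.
0x2D 0x80 0x36 0xEF 0x4D 0x85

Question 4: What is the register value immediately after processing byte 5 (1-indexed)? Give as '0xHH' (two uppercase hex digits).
After byte 1 (0x5A): reg=0x2D
After byte 2 (0xAE): reg=0x80
After byte 3 (0x8A): reg=0x36
After byte 4 (0xCD): reg=0xEF
After byte 5 (0x43): reg=0x4D

Answer: 0x4D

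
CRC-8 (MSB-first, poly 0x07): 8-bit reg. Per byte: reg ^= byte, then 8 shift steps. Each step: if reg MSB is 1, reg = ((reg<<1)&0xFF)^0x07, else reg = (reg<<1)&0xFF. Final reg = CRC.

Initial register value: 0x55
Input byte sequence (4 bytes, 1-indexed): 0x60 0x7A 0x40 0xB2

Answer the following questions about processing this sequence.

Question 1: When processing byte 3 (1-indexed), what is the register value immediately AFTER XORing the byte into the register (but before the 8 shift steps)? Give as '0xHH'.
Register before byte 3: 0xD9
Byte 3: 0x40
0xD9 XOR 0x40 = 0x99

Answer: 0x99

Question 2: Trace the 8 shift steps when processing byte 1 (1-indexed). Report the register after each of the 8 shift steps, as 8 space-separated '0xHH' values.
Register before byte 1: 0x55
After XOR with byte 0x60: 0x35

Answer: 0x6A 0xD4 0xAF 0x59 0xB2 0x63 0xC6 0x8B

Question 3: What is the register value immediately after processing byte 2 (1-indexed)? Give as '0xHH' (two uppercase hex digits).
After byte 1 (0x60): reg=0x8B
After byte 2 (0x7A): reg=0xD9

Answer: 0xD9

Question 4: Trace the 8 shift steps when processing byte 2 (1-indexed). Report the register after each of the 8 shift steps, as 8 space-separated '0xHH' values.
Answer: 0xE5 0xCD 0x9D 0x3D 0x7A 0xF4 0xEF 0xD9

Derivation:
After byte 1 (0x60): reg=0x8B
Register before byte 2: 0x8B
After XOR with byte 0x7A: 0xF1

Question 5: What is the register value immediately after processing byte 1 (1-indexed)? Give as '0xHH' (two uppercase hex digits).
Answer: 0x8B

Derivation:
After byte 1 (0x60): reg=0x8B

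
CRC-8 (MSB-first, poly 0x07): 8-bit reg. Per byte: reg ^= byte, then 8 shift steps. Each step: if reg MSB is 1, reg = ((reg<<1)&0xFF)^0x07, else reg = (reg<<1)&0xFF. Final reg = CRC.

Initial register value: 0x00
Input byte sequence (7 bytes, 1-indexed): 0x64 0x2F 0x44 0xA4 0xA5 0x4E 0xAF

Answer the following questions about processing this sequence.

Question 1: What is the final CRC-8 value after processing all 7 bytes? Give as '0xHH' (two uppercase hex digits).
After byte 1 (0x64): reg=0x3B
After byte 2 (0x2F): reg=0x6C
After byte 3 (0x44): reg=0xD8
After byte 4 (0xA4): reg=0x73
After byte 5 (0xA5): reg=0x2C
After byte 6 (0x4E): reg=0x29
After byte 7 (0xAF): reg=0x9B

Answer: 0x9B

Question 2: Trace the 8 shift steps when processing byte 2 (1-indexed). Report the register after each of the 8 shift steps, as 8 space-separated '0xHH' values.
Answer: 0x28 0x50 0xA0 0x47 0x8E 0x1B 0x36 0x6C

Derivation:
After byte 1 (0x64): reg=0x3B
Register before byte 2: 0x3B
After XOR with byte 0x2F: 0x14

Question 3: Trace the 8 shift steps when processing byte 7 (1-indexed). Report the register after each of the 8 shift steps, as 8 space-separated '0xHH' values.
After byte 1 (0x64): reg=0x3B
After byte 2 (0x2F): reg=0x6C
After byte 3 (0x44): reg=0xD8
After byte 4 (0xA4): reg=0x73
After byte 5 (0xA5): reg=0x2C
After byte 6 (0x4E): reg=0x29
Register before byte 7: 0x29
After XOR with byte 0xAF: 0x86

Answer: 0x0B 0x16 0x2C 0x58 0xB0 0x67 0xCE 0x9B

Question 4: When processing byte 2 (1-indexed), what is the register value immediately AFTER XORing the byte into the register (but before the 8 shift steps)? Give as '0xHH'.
Register before byte 2: 0x3B
Byte 2: 0x2F
0x3B XOR 0x2F = 0x14

Answer: 0x14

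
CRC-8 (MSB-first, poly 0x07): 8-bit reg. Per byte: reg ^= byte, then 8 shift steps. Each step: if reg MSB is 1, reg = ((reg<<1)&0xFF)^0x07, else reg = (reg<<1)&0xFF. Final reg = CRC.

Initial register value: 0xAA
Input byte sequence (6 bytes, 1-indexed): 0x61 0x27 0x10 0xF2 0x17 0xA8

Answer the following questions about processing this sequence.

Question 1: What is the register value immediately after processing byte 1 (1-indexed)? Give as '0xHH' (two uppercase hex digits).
After byte 1 (0x61): reg=0x7F

Answer: 0x7F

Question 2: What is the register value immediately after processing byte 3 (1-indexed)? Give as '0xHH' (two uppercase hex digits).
Answer: 0xD4

Derivation:
After byte 1 (0x61): reg=0x7F
After byte 2 (0x27): reg=0x8F
After byte 3 (0x10): reg=0xD4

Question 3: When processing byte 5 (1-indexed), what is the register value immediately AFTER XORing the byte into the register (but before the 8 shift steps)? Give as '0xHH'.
Register before byte 5: 0xF2
Byte 5: 0x17
0xF2 XOR 0x17 = 0xE5

Answer: 0xE5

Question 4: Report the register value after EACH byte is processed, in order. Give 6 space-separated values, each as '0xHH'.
0x7F 0x8F 0xD4 0xF2 0xB5 0x53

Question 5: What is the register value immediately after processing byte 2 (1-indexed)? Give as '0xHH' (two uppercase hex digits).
After byte 1 (0x61): reg=0x7F
After byte 2 (0x27): reg=0x8F

Answer: 0x8F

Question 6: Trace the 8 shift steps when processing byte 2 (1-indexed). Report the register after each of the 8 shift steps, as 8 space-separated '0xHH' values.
Answer: 0xB0 0x67 0xCE 0x9B 0x31 0x62 0xC4 0x8F

Derivation:
After byte 1 (0x61): reg=0x7F
Register before byte 2: 0x7F
After XOR with byte 0x27: 0x58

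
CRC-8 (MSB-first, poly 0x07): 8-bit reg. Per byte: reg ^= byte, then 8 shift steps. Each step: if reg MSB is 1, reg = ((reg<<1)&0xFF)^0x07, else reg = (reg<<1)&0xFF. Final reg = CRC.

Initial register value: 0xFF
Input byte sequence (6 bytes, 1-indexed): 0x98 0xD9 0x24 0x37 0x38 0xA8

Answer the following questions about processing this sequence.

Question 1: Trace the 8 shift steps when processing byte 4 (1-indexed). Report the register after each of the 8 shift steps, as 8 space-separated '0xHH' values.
After byte 1 (0x98): reg=0x32
After byte 2 (0xD9): reg=0x9F
After byte 3 (0x24): reg=0x28
Register before byte 4: 0x28
After XOR with byte 0x37: 0x1F

Answer: 0x3E 0x7C 0xF8 0xF7 0xE9 0xD5 0xAD 0x5D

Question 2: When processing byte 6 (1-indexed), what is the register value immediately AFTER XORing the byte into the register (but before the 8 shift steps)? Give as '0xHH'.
Register before byte 6: 0x3C
Byte 6: 0xA8
0x3C XOR 0xA8 = 0x94

Answer: 0x94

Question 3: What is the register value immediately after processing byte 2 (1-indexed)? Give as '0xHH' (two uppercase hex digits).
After byte 1 (0x98): reg=0x32
After byte 2 (0xD9): reg=0x9F

Answer: 0x9F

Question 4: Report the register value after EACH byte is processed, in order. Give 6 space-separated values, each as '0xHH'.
0x32 0x9F 0x28 0x5D 0x3C 0xE5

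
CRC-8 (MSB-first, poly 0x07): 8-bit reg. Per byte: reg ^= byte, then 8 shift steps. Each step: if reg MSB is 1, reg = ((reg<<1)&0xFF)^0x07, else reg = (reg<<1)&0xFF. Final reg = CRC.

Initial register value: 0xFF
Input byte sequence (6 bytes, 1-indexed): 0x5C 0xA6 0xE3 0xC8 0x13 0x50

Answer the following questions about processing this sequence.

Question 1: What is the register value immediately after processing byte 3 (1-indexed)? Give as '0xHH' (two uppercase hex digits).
After byte 1 (0x5C): reg=0x60
After byte 2 (0xA6): reg=0x5C
After byte 3 (0xE3): reg=0x34

Answer: 0x34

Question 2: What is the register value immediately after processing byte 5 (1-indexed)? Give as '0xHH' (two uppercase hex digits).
Answer: 0x91

Derivation:
After byte 1 (0x5C): reg=0x60
After byte 2 (0xA6): reg=0x5C
After byte 3 (0xE3): reg=0x34
After byte 4 (0xC8): reg=0xFA
After byte 5 (0x13): reg=0x91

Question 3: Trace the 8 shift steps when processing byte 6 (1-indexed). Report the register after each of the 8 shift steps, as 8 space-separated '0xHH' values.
After byte 1 (0x5C): reg=0x60
After byte 2 (0xA6): reg=0x5C
After byte 3 (0xE3): reg=0x34
After byte 4 (0xC8): reg=0xFA
After byte 5 (0x13): reg=0x91
Register before byte 6: 0x91
After XOR with byte 0x50: 0xC1

Answer: 0x85 0x0D 0x1A 0x34 0x68 0xD0 0xA7 0x49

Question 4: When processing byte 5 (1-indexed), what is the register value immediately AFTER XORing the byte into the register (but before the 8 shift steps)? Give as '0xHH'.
Answer: 0xE9

Derivation:
Register before byte 5: 0xFA
Byte 5: 0x13
0xFA XOR 0x13 = 0xE9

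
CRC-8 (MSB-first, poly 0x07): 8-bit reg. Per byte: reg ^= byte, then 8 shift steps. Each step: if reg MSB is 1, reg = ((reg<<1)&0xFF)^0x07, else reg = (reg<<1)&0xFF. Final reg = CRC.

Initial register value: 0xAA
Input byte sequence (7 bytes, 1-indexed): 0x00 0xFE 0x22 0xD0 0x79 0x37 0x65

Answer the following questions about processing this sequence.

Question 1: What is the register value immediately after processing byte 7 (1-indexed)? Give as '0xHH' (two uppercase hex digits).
After byte 1 (0x00): reg=0x5F
After byte 2 (0xFE): reg=0x6E
After byte 3 (0x22): reg=0xE3
After byte 4 (0xD0): reg=0x99
After byte 5 (0x79): reg=0xAE
After byte 6 (0x37): reg=0xC6
After byte 7 (0x65): reg=0x60

Answer: 0x60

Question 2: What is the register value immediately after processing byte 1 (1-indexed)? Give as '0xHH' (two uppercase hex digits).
Answer: 0x5F

Derivation:
After byte 1 (0x00): reg=0x5F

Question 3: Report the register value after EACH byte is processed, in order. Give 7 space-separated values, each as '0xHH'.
0x5F 0x6E 0xE3 0x99 0xAE 0xC6 0x60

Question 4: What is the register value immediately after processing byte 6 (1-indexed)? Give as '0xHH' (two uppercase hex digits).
After byte 1 (0x00): reg=0x5F
After byte 2 (0xFE): reg=0x6E
After byte 3 (0x22): reg=0xE3
After byte 4 (0xD0): reg=0x99
After byte 5 (0x79): reg=0xAE
After byte 6 (0x37): reg=0xC6

Answer: 0xC6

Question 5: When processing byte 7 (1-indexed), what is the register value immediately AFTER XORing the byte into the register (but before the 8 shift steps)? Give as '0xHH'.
Register before byte 7: 0xC6
Byte 7: 0x65
0xC6 XOR 0x65 = 0xA3

Answer: 0xA3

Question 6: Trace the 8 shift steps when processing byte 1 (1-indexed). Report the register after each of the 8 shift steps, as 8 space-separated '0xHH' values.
Register before byte 1: 0xAA
After XOR with byte 0x00: 0xAA

Answer: 0x53 0xA6 0x4B 0x96 0x2B 0x56 0xAC 0x5F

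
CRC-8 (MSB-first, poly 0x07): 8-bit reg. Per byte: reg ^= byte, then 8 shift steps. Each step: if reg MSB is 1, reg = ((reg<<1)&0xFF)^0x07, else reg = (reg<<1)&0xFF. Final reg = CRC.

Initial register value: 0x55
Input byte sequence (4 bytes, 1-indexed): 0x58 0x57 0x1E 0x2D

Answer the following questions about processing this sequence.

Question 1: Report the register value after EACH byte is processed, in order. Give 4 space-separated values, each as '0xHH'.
0x23 0x4B 0xAC 0x8E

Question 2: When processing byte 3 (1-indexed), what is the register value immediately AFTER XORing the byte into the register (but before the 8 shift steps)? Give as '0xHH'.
Answer: 0x55

Derivation:
Register before byte 3: 0x4B
Byte 3: 0x1E
0x4B XOR 0x1E = 0x55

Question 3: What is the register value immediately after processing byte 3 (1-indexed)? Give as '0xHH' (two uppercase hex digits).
Answer: 0xAC

Derivation:
After byte 1 (0x58): reg=0x23
After byte 2 (0x57): reg=0x4B
After byte 3 (0x1E): reg=0xAC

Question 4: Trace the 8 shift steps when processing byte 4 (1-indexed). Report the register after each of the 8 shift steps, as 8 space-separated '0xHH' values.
After byte 1 (0x58): reg=0x23
After byte 2 (0x57): reg=0x4B
After byte 3 (0x1E): reg=0xAC
Register before byte 4: 0xAC
After XOR with byte 0x2D: 0x81

Answer: 0x05 0x0A 0x14 0x28 0x50 0xA0 0x47 0x8E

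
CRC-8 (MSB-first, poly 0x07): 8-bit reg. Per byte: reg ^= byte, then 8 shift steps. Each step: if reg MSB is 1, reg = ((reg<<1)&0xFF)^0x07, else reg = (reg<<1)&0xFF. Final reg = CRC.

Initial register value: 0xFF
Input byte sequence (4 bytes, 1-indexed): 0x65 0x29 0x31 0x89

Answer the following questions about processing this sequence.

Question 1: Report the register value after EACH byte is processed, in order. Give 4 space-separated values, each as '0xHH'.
0xCF 0xBC 0xAA 0xE9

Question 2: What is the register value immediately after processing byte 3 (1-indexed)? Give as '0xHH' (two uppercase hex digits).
After byte 1 (0x65): reg=0xCF
After byte 2 (0x29): reg=0xBC
After byte 3 (0x31): reg=0xAA

Answer: 0xAA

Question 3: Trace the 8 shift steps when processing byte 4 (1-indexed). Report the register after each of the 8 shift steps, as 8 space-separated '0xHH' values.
Answer: 0x46 0x8C 0x1F 0x3E 0x7C 0xF8 0xF7 0xE9

Derivation:
After byte 1 (0x65): reg=0xCF
After byte 2 (0x29): reg=0xBC
After byte 3 (0x31): reg=0xAA
Register before byte 4: 0xAA
After XOR with byte 0x89: 0x23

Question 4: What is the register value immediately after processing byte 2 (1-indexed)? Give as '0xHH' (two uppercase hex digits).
Answer: 0xBC

Derivation:
After byte 1 (0x65): reg=0xCF
After byte 2 (0x29): reg=0xBC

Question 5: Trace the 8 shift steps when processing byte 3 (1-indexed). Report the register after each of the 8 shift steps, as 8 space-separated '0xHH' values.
After byte 1 (0x65): reg=0xCF
After byte 2 (0x29): reg=0xBC
Register before byte 3: 0xBC
After XOR with byte 0x31: 0x8D

Answer: 0x1D 0x3A 0x74 0xE8 0xD7 0xA9 0x55 0xAA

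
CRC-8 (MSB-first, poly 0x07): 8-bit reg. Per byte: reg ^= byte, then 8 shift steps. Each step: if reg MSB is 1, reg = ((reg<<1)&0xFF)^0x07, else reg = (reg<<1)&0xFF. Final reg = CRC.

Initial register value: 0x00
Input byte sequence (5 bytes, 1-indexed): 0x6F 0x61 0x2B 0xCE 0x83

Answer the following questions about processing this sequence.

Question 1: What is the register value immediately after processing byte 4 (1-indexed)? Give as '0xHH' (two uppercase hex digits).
After byte 1 (0x6F): reg=0x0A
After byte 2 (0x61): reg=0x16
After byte 3 (0x2B): reg=0xB3
After byte 4 (0xCE): reg=0x74

Answer: 0x74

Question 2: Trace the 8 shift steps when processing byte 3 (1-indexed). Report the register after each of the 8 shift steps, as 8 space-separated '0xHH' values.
After byte 1 (0x6F): reg=0x0A
After byte 2 (0x61): reg=0x16
Register before byte 3: 0x16
After XOR with byte 0x2B: 0x3D

Answer: 0x7A 0xF4 0xEF 0xD9 0xB5 0x6D 0xDA 0xB3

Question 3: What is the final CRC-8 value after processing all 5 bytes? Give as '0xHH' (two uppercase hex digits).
After byte 1 (0x6F): reg=0x0A
After byte 2 (0x61): reg=0x16
After byte 3 (0x2B): reg=0xB3
After byte 4 (0xCE): reg=0x74
After byte 5 (0x83): reg=0xCB

Answer: 0xCB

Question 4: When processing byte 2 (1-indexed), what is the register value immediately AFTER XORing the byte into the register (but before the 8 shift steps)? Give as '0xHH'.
Answer: 0x6B

Derivation:
Register before byte 2: 0x0A
Byte 2: 0x61
0x0A XOR 0x61 = 0x6B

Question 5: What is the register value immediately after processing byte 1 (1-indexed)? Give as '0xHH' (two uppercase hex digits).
Answer: 0x0A

Derivation:
After byte 1 (0x6F): reg=0x0A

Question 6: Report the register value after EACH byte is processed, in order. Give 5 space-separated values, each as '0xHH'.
0x0A 0x16 0xB3 0x74 0xCB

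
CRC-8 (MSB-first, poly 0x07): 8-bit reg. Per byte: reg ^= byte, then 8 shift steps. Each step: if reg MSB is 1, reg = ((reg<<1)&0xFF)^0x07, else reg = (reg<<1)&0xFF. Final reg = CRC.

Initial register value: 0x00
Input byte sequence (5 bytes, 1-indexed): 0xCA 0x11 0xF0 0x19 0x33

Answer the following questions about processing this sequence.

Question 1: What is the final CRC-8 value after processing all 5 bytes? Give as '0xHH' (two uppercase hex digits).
Answer: 0xEC

Derivation:
After byte 1 (0xCA): reg=0x78
After byte 2 (0x11): reg=0x18
After byte 3 (0xF0): reg=0x96
After byte 4 (0x19): reg=0xA4
After byte 5 (0x33): reg=0xEC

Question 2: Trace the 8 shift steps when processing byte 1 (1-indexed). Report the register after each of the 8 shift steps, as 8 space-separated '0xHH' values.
Register before byte 1: 0x00
After XOR with byte 0xCA: 0xCA

Answer: 0x93 0x21 0x42 0x84 0x0F 0x1E 0x3C 0x78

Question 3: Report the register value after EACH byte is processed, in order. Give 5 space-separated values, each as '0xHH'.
0x78 0x18 0x96 0xA4 0xEC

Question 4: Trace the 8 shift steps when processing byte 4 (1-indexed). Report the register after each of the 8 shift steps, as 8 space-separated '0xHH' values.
Answer: 0x19 0x32 0x64 0xC8 0x97 0x29 0x52 0xA4

Derivation:
After byte 1 (0xCA): reg=0x78
After byte 2 (0x11): reg=0x18
After byte 3 (0xF0): reg=0x96
Register before byte 4: 0x96
After XOR with byte 0x19: 0x8F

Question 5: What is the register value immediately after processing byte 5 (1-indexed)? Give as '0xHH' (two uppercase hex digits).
Answer: 0xEC

Derivation:
After byte 1 (0xCA): reg=0x78
After byte 2 (0x11): reg=0x18
After byte 3 (0xF0): reg=0x96
After byte 4 (0x19): reg=0xA4
After byte 5 (0x33): reg=0xEC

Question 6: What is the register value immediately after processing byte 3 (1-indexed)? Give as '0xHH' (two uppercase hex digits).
Answer: 0x96

Derivation:
After byte 1 (0xCA): reg=0x78
After byte 2 (0x11): reg=0x18
After byte 3 (0xF0): reg=0x96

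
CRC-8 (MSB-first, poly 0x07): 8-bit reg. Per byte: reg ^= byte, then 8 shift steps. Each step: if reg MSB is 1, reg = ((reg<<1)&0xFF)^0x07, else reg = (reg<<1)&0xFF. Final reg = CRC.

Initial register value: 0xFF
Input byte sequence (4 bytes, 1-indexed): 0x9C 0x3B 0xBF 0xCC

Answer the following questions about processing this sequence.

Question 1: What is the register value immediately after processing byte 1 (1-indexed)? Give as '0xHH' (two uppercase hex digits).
After byte 1 (0x9C): reg=0x2E

Answer: 0x2E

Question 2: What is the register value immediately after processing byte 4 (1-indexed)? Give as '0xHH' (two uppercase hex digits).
After byte 1 (0x9C): reg=0x2E
After byte 2 (0x3B): reg=0x6B
After byte 3 (0xBF): reg=0x22
After byte 4 (0xCC): reg=0x84

Answer: 0x84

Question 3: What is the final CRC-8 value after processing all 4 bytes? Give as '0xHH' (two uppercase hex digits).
Answer: 0x84

Derivation:
After byte 1 (0x9C): reg=0x2E
After byte 2 (0x3B): reg=0x6B
After byte 3 (0xBF): reg=0x22
After byte 4 (0xCC): reg=0x84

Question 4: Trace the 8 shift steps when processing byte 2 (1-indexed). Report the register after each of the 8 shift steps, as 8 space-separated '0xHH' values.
After byte 1 (0x9C): reg=0x2E
Register before byte 2: 0x2E
After XOR with byte 0x3B: 0x15

Answer: 0x2A 0x54 0xA8 0x57 0xAE 0x5B 0xB6 0x6B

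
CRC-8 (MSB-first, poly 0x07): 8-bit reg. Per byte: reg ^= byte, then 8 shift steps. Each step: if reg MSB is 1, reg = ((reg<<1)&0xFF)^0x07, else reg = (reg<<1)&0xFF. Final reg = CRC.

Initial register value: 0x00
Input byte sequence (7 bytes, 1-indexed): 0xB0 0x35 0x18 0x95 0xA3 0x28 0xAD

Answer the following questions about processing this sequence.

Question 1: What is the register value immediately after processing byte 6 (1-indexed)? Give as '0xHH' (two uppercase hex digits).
After byte 1 (0xB0): reg=0x19
After byte 2 (0x35): reg=0xC4
After byte 3 (0x18): reg=0x1A
After byte 4 (0x95): reg=0xA4
After byte 5 (0xA3): reg=0x15
After byte 6 (0x28): reg=0xB3

Answer: 0xB3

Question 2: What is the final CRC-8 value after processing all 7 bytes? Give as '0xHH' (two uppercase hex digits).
After byte 1 (0xB0): reg=0x19
After byte 2 (0x35): reg=0xC4
After byte 3 (0x18): reg=0x1A
After byte 4 (0x95): reg=0xA4
After byte 5 (0xA3): reg=0x15
After byte 6 (0x28): reg=0xB3
After byte 7 (0xAD): reg=0x5A

Answer: 0x5A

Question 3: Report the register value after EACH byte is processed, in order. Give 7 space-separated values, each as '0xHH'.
0x19 0xC4 0x1A 0xA4 0x15 0xB3 0x5A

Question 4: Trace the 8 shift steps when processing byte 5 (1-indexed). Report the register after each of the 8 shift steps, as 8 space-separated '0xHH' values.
After byte 1 (0xB0): reg=0x19
After byte 2 (0x35): reg=0xC4
After byte 3 (0x18): reg=0x1A
After byte 4 (0x95): reg=0xA4
Register before byte 5: 0xA4
After XOR with byte 0xA3: 0x07

Answer: 0x0E 0x1C 0x38 0x70 0xE0 0xC7 0x89 0x15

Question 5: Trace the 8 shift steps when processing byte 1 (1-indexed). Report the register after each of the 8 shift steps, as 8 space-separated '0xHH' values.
Register before byte 1: 0x00
After XOR with byte 0xB0: 0xB0

Answer: 0x67 0xCE 0x9B 0x31 0x62 0xC4 0x8F 0x19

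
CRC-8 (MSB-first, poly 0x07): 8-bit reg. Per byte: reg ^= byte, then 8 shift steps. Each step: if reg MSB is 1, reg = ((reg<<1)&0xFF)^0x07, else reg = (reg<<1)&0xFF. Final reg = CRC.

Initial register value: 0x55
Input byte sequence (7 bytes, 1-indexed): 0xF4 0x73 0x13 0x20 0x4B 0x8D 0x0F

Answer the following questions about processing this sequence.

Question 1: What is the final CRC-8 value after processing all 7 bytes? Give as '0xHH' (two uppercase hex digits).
After byte 1 (0xF4): reg=0x6E
After byte 2 (0x73): reg=0x53
After byte 3 (0x13): reg=0xC7
After byte 4 (0x20): reg=0xBB
After byte 5 (0x4B): reg=0xDE
After byte 6 (0x8D): reg=0xBE
After byte 7 (0x0F): reg=0x1E

Answer: 0x1E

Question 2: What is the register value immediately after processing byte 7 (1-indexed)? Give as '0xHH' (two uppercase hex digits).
Answer: 0x1E

Derivation:
After byte 1 (0xF4): reg=0x6E
After byte 2 (0x73): reg=0x53
After byte 3 (0x13): reg=0xC7
After byte 4 (0x20): reg=0xBB
After byte 5 (0x4B): reg=0xDE
After byte 6 (0x8D): reg=0xBE
After byte 7 (0x0F): reg=0x1E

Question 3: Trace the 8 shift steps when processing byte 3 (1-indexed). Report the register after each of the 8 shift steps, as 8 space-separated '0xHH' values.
After byte 1 (0xF4): reg=0x6E
After byte 2 (0x73): reg=0x53
Register before byte 3: 0x53
After XOR with byte 0x13: 0x40

Answer: 0x80 0x07 0x0E 0x1C 0x38 0x70 0xE0 0xC7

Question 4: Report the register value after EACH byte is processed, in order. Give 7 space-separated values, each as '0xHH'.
0x6E 0x53 0xC7 0xBB 0xDE 0xBE 0x1E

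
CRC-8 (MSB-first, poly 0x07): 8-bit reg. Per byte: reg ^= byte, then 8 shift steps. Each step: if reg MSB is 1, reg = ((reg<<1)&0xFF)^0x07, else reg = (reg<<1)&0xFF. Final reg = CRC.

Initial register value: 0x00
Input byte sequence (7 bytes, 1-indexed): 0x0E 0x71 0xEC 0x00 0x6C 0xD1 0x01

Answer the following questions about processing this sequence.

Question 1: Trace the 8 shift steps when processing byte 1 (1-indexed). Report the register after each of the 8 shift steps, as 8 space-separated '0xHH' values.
Answer: 0x1C 0x38 0x70 0xE0 0xC7 0x89 0x15 0x2A

Derivation:
Register before byte 1: 0x00
After XOR with byte 0x0E: 0x0E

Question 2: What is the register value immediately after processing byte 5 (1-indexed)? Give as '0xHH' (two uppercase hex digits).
Answer: 0x41

Derivation:
After byte 1 (0x0E): reg=0x2A
After byte 2 (0x71): reg=0x86
After byte 3 (0xEC): reg=0x11
After byte 4 (0x00): reg=0x77
After byte 5 (0x6C): reg=0x41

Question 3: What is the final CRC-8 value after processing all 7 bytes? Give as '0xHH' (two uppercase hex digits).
After byte 1 (0x0E): reg=0x2A
After byte 2 (0x71): reg=0x86
After byte 3 (0xEC): reg=0x11
After byte 4 (0x00): reg=0x77
After byte 5 (0x6C): reg=0x41
After byte 6 (0xD1): reg=0xF9
After byte 7 (0x01): reg=0xE6

Answer: 0xE6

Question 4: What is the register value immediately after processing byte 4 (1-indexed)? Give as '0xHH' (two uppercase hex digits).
After byte 1 (0x0E): reg=0x2A
After byte 2 (0x71): reg=0x86
After byte 3 (0xEC): reg=0x11
After byte 4 (0x00): reg=0x77

Answer: 0x77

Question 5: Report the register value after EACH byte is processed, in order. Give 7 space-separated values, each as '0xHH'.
0x2A 0x86 0x11 0x77 0x41 0xF9 0xE6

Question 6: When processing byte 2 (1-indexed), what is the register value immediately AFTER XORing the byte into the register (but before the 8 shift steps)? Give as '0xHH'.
Register before byte 2: 0x2A
Byte 2: 0x71
0x2A XOR 0x71 = 0x5B

Answer: 0x5B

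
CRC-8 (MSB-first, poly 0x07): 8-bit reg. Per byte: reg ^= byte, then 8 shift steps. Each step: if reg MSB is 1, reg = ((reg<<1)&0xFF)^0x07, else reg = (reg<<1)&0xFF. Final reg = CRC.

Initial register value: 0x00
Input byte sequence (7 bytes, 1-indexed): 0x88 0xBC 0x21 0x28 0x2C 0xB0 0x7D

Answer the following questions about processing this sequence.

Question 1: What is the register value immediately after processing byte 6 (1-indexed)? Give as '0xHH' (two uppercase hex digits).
After byte 1 (0x88): reg=0xB1
After byte 2 (0xBC): reg=0x23
After byte 3 (0x21): reg=0x0E
After byte 4 (0x28): reg=0xF2
After byte 5 (0x2C): reg=0x14
After byte 6 (0xB0): reg=0x75

Answer: 0x75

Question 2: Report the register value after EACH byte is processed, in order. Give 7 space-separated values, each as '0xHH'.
0xB1 0x23 0x0E 0xF2 0x14 0x75 0x38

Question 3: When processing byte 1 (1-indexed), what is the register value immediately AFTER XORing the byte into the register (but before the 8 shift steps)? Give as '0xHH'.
Register before byte 1: 0x00
Byte 1: 0x88
0x00 XOR 0x88 = 0x88

Answer: 0x88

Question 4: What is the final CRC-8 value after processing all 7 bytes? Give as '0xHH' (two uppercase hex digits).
Answer: 0x38

Derivation:
After byte 1 (0x88): reg=0xB1
After byte 2 (0xBC): reg=0x23
After byte 3 (0x21): reg=0x0E
After byte 4 (0x28): reg=0xF2
After byte 5 (0x2C): reg=0x14
After byte 6 (0xB0): reg=0x75
After byte 7 (0x7D): reg=0x38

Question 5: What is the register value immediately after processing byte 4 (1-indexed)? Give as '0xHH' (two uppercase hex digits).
Answer: 0xF2

Derivation:
After byte 1 (0x88): reg=0xB1
After byte 2 (0xBC): reg=0x23
After byte 3 (0x21): reg=0x0E
After byte 4 (0x28): reg=0xF2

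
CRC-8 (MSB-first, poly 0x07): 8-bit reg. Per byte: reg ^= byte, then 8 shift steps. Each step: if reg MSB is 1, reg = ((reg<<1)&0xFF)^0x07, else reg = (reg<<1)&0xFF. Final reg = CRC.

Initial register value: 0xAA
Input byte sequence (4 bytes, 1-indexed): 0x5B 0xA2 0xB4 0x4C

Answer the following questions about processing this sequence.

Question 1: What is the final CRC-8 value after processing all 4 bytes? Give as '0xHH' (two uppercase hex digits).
After byte 1 (0x5B): reg=0xD9
After byte 2 (0xA2): reg=0x66
After byte 3 (0xB4): reg=0x30
After byte 4 (0x4C): reg=0x73

Answer: 0x73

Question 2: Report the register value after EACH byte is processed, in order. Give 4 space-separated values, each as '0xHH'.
0xD9 0x66 0x30 0x73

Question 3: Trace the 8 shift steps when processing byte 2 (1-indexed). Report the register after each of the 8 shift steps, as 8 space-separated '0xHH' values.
Answer: 0xF6 0xEB 0xD1 0xA5 0x4D 0x9A 0x33 0x66

Derivation:
After byte 1 (0x5B): reg=0xD9
Register before byte 2: 0xD9
After XOR with byte 0xA2: 0x7B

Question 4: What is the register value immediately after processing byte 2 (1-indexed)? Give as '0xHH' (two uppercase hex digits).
Answer: 0x66

Derivation:
After byte 1 (0x5B): reg=0xD9
After byte 2 (0xA2): reg=0x66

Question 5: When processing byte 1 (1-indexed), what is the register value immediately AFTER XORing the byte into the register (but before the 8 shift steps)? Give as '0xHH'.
Register before byte 1: 0xAA
Byte 1: 0x5B
0xAA XOR 0x5B = 0xF1

Answer: 0xF1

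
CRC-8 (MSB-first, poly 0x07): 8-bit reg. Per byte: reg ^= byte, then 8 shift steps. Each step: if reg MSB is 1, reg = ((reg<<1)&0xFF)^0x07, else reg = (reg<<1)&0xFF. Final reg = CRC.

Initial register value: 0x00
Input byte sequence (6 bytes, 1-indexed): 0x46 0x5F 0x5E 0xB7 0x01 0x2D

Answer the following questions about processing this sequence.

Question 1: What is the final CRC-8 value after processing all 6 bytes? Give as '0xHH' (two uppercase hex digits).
After byte 1 (0x46): reg=0xD5
After byte 2 (0x5F): reg=0xBF
After byte 3 (0x5E): reg=0xA9
After byte 4 (0xB7): reg=0x5A
After byte 5 (0x01): reg=0x86
After byte 6 (0x2D): reg=0x58

Answer: 0x58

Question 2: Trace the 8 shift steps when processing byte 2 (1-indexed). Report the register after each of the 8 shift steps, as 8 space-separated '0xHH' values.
Answer: 0x13 0x26 0x4C 0x98 0x37 0x6E 0xDC 0xBF

Derivation:
After byte 1 (0x46): reg=0xD5
Register before byte 2: 0xD5
After XOR with byte 0x5F: 0x8A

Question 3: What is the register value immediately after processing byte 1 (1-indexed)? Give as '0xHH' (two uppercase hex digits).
After byte 1 (0x46): reg=0xD5

Answer: 0xD5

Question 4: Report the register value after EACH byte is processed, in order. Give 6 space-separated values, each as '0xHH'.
0xD5 0xBF 0xA9 0x5A 0x86 0x58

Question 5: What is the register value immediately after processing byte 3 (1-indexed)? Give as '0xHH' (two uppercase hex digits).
Answer: 0xA9

Derivation:
After byte 1 (0x46): reg=0xD5
After byte 2 (0x5F): reg=0xBF
After byte 3 (0x5E): reg=0xA9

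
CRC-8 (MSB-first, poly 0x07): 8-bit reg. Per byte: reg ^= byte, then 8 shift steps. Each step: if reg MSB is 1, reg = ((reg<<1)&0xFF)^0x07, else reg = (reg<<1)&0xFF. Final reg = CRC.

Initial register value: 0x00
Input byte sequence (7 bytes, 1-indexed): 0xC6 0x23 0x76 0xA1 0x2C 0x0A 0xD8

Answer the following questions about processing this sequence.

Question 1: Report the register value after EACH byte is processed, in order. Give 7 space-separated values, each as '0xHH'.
0x5C 0x7A 0x24 0x92 0x33 0xAF 0x42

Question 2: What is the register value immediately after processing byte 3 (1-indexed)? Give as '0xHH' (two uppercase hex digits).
Answer: 0x24

Derivation:
After byte 1 (0xC6): reg=0x5C
After byte 2 (0x23): reg=0x7A
After byte 3 (0x76): reg=0x24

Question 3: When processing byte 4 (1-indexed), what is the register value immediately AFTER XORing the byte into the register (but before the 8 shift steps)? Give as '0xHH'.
Register before byte 4: 0x24
Byte 4: 0xA1
0x24 XOR 0xA1 = 0x85

Answer: 0x85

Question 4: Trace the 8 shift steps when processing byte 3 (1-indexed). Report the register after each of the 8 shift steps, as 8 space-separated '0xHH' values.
Answer: 0x18 0x30 0x60 0xC0 0x87 0x09 0x12 0x24

Derivation:
After byte 1 (0xC6): reg=0x5C
After byte 2 (0x23): reg=0x7A
Register before byte 3: 0x7A
After XOR with byte 0x76: 0x0C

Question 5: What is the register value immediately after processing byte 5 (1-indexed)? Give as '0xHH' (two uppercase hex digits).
After byte 1 (0xC6): reg=0x5C
After byte 2 (0x23): reg=0x7A
After byte 3 (0x76): reg=0x24
After byte 4 (0xA1): reg=0x92
After byte 5 (0x2C): reg=0x33

Answer: 0x33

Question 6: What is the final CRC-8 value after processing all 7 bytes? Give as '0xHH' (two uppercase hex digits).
After byte 1 (0xC6): reg=0x5C
After byte 2 (0x23): reg=0x7A
After byte 3 (0x76): reg=0x24
After byte 4 (0xA1): reg=0x92
After byte 5 (0x2C): reg=0x33
After byte 6 (0x0A): reg=0xAF
After byte 7 (0xD8): reg=0x42

Answer: 0x42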